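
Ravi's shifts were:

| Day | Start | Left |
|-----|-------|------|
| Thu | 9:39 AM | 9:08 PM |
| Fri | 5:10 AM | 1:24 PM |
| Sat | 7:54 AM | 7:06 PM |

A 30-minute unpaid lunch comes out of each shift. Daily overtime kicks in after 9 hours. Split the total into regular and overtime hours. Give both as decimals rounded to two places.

Regular 25.73 hours, overtime 3.68 hours

Thu: 9:39 AM–9:08 PM = 11 h 29 min; less 30 min break → 10 h 59 min
Fri: 5:10 AM–1:24 PM = 8 h 14 min; less 30 min break → 7 h 44 min
Sat: 7:54 AM–7:06 PM = 11 h 12 min; less 30 min break → 10 h 42 min
Thu reg 9 h 0 min / OT 1 h 59 min; Fri reg 7 h 44 min / OT 0 h 0 min; Sat reg 9 h 0 min / OT 1 h 42 min.
Totals: regular 25 h 44 min, overtime 3 h 41 min.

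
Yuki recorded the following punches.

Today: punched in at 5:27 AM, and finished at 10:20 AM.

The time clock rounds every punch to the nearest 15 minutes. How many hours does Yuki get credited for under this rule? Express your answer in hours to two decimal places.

Today: in 5:27 AM→5:30 AM, out 10:20 AM→10:15 AM; 4 h 45 min

4.75 hours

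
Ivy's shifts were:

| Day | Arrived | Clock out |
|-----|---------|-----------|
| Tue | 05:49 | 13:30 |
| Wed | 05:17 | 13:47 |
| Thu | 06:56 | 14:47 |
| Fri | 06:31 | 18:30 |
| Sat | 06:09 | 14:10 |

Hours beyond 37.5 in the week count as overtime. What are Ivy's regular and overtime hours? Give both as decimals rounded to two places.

Tue: 05:49–13:30 = 7 h 41 min
Wed: 05:17–13:47 = 8 h 30 min
Thu: 06:56–14:47 = 7 h 51 min
Fri: 06:31–18:30 = 11 h 59 min
Sat: 06:09–14:10 = 8 h 1 min
Total worked: 44 h 2 min = 44.03 h.
Threshold 37.5 h → overtime 6 h 32 min, regular 37 h 30 min.

Regular 37.50 hours, overtime 6.53 hours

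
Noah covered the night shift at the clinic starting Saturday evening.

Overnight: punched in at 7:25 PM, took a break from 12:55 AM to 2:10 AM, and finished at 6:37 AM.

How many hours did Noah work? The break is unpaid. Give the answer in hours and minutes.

Overnight: 7:25 PM → midnight = 4 h 35 min; midnight → 6:37 AM = 6 h 37 min; span 11 h 12 min; less 75 min break → 9 h 57 min

9 h 57 min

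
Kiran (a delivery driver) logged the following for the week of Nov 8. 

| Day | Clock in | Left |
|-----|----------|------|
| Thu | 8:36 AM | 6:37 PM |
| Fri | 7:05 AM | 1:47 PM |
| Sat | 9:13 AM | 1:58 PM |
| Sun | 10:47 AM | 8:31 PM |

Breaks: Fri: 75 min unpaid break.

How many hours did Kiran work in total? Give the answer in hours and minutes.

Thu: 8:36 AM–6:37 PM = 10 h 1 min
Fri: 7:05 AM–1:47 PM = 6 h 42 min; less 75 min break → 5 h 27 min
Sat: 9:13 AM–1:58 PM = 4 h 45 min
Sun: 10:47 AM–8:31 PM = 9 h 44 min
Total: 10 h 1 min + 5 h 27 min + 4 h 45 min + 9 h 44 min = 29 h 57 min.

29 h 57 min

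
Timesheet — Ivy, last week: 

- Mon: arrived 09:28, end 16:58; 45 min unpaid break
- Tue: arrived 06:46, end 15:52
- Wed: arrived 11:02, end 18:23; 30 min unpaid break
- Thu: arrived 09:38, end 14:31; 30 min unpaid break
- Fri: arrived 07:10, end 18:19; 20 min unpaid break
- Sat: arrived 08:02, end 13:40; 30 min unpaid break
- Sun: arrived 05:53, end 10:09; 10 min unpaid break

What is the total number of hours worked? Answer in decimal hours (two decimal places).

47.13 hours

Mon: 09:28–16:58 = 7 h 30 min; less 45 min break → 6 h 45 min
Tue: 06:46–15:52 = 9 h 6 min
Wed: 11:02–18:23 = 7 h 21 min; less 30 min break → 6 h 51 min
Thu: 09:38–14:31 = 4 h 53 min; less 30 min break → 4 h 23 min
Fri: 07:10–18:19 = 11 h 9 min; less 20 min break → 10 h 49 min
Sat: 08:02–13:40 = 5 h 38 min; less 30 min break → 5 h 8 min
Sun: 05:53–10:09 = 4 h 16 min; less 10 min break → 4 h 6 min
Total: 6 h 45 min + 9 h 6 min + 6 h 51 min + 4 h 23 min + 10 h 49 min + 5 h 8 min + 4 h 6 min = 47 h 8 min.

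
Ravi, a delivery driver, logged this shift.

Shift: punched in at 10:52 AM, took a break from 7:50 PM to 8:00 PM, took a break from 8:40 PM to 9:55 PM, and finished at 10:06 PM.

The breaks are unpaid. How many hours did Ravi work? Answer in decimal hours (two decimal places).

9.82 hours

Shift: 10:52 AM–10:06 PM = 11 h 14 min; less 85 min break → 9 h 49 min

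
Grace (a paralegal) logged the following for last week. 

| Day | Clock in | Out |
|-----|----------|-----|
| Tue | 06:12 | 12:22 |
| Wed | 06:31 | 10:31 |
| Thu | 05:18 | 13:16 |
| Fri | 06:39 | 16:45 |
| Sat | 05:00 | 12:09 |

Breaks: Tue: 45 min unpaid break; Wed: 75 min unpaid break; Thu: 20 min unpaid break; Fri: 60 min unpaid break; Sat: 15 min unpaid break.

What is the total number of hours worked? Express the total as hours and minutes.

Tue: 06:12–12:22 = 6 h 10 min; less 45 min break → 5 h 25 min
Wed: 06:31–10:31 = 4 h 0 min; less 75 min break → 2 h 45 min
Thu: 05:18–13:16 = 7 h 58 min; less 20 min break → 7 h 38 min
Fri: 06:39–16:45 = 10 h 6 min; less 60 min break → 9 h 6 min
Sat: 05:00–12:09 = 7 h 9 min; less 15 min break → 6 h 54 min
Total: 5 h 25 min + 2 h 45 min + 7 h 38 min + 9 h 6 min + 6 h 54 min = 31 h 48 min.

31 h 48 min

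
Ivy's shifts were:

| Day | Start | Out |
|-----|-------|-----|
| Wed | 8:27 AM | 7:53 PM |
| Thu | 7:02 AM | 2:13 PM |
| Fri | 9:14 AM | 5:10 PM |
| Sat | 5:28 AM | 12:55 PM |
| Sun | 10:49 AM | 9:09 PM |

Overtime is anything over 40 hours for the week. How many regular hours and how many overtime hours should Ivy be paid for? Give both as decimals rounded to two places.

Wed: 8:27 AM–7:53 PM = 11 h 26 min
Thu: 7:02 AM–2:13 PM = 7 h 11 min
Fri: 9:14 AM–5:10 PM = 7 h 56 min
Sat: 5:28 AM–12:55 PM = 7 h 27 min
Sun: 10:49 AM–9:09 PM = 10 h 20 min
Total worked: 44 h 20 min = 44.33 h.
Threshold 40 h → overtime 4 h 20 min, regular 40 h 0 min.

Regular 40.00 hours, overtime 4.33 hours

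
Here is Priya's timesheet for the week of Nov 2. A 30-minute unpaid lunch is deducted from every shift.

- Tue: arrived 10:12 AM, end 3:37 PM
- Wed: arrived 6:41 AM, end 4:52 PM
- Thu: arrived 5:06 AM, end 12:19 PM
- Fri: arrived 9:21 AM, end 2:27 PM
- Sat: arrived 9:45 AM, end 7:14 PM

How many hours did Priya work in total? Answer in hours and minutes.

Tue: 10:12 AM–3:37 PM = 5 h 25 min; less 30 min break → 4 h 55 min
Wed: 6:41 AM–4:52 PM = 10 h 11 min; less 30 min break → 9 h 41 min
Thu: 5:06 AM–12:19 PM = 7 h 13 min; less 30 min break → 6 h 43 min
Fri: 9:21 AM–2:27 PM = 5 h 6 min; less 30 min break → 4 h 36 min
Sat: 9:45 AM–7:14 PM = 9 h 29 min; less 30 min break → 8 h 59 min
Total: 4 h 55 min + 9 h 41 min + 6 h 43 min + 4 h 36 min + 8 h 59 min = 34 h 54 min.

34 h 54 min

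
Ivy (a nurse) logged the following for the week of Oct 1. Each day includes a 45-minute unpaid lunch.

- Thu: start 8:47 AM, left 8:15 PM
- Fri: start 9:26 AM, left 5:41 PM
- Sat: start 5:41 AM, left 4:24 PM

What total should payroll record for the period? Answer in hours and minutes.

Thu: 8:47 AM–8:15 PM = 11 h 28 min; less 45 min break → 10 h 43 min
Fri: 9:26 AM–5:41 PM = 8 h 15 min; less 45 min break → 7 h 30 min
Sat: 5:41 AM–4:24 PM = 10 h 43 min; less 45 min break → 9 h 58 min
Total: 10 h 43 min + 7 h 30 min + 9 h 58 min = 28 h 11 min.

28 h 11 min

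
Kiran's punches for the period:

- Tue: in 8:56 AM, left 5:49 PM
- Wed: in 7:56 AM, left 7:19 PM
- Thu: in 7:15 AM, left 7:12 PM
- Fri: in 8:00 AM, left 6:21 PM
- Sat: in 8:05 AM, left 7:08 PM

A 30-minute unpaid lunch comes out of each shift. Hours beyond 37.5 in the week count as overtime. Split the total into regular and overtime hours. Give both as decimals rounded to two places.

Regular 37.50 hours, overtime 13.62 hours

Tue: 8:56 AM–5:49 PM = 8 h 53 min; less 30 min break → 8 h 23 min
Wed: 7:56 AM–7:19 PM = 11 h 23 min; less 30 min break → 10 h 53 min
Thu: 7:15 AM–7:12 PM = 11 h 57 min; less 30 min break → 11 h 27 min
Fri: 8:00 AM–6:21 PM = 10 h 21 min; less 30 min break → 9 h 51 min
Sat: 8:05 AM–7:08 PM = 11 h 3 min; less 30 min break → 10 h 33 min
Total worked: 51 h 7 min = 51.12 h.
Threshold 37.5 h → overtime 13 h 37 min, regular 37 h 30 min.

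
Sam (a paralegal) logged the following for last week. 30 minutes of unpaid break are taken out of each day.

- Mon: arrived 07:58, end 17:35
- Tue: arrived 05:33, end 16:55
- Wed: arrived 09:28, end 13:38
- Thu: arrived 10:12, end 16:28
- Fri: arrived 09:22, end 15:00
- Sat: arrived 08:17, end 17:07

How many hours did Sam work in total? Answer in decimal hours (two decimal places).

42.88 hours

Mon: 07:58–17:35 = 9 h 37 min; less 30 min break → 9 h 7 min
Tue: 05:33–16:55 = 11 h 22 min; less 30 min break → 10 h 52 min
Wed: 09:28–13:38 = 4 h 10 min; less 30 min break → 3 h 40 min
Thu: 10:12–16:28 = 6 h 16 min; less 30 min break → 5 h 46 min
Fri: 09:22–15:00 = 5 h 38 min; less 30 min break → 5 h 8 min
Sat: 08:17–17:07 = 8 h 50 min; less 30 min break → 8 h 20 min
Total: 9 h 7 min + 10 h 52 min + 3 h 40 min + 5 h 46 min + 5 h 8 min + 8 h 20 min = 42 h 53 min.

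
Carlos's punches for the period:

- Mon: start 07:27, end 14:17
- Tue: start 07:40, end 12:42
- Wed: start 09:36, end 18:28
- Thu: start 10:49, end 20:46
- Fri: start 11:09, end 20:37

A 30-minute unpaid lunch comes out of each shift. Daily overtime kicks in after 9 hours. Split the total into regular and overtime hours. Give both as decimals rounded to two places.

Regular 37.20 hours, overtime 0.45 hours

Mon: 07:27–14:17 = 6 h 50 min; less 30 min break → 6 h 20 min
Tue: 07:40–12:42 = 5 h 2 min; less 30 min break → 4 h 32 min
Wed: 09:36–18:28 = 8 h 52 min; less 30 min break → 8 h 22 min
Thu: 10:49–20:46 = 9 h 57 min; less 30 min break → 9 h 27 min
Fri: 11:09–20:37 = 9 h 28 min; less 30 min break → 8 h 58 min
Mon reg 6 h 20 min / OT 0 h 0 min; Tue reg 4 h 32 min / OT 0 h 0 min; Wed reg 8 h 22 min / OT 0 h 0 min; Thu reg 9 h 0 min / OT 0 h 27 min; Fri reg 8 h 58 min / OT 0 h 0 min.
Totals: regular 37 h 12 min, overtime 0 h 27 min.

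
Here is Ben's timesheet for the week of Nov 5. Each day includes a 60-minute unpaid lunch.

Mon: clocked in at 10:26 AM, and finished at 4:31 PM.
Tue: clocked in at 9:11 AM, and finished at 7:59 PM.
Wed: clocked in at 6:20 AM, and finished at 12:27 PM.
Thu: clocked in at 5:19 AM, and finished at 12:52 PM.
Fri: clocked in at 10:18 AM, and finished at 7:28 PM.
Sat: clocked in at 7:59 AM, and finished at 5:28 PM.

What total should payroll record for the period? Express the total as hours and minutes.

Mon: 10:26 AM–4:31 PM = 6 h 5 min; less 60 min break → 5 h 5 min
Tue: 9:11 AM–7:59 PM = 10 h 48 min; less 60 min break → 9 h 48 min
Wed: 6:20 AM–12:27 PM = 6 h 7 min; less 60 min break → 5 h 7 min
Thu: 5:19 AM–12:52 PM = 7 h 33 min; less 60 min break → 6 h 33 min
Fri: 10:18 AM–7:28 PM = 9 h 10 min; less 60 min break → 8 h 10 min
Sat: 7:59 AM–5:28 PM = 9 h 29 min; less 60 min break → 8 h 29 min
Total: 5 h 5 min + 9 h 48 min + 5 h 7 min + 6 h 33 min + 8 h 10 min + 8 h 29 min = 43 h 12 min.

43 h 12 min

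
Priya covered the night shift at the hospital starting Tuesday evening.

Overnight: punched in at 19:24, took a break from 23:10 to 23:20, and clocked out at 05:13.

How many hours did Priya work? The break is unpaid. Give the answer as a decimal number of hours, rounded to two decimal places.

9.65 hours

Overnight: 19:24 → midnight = 4 h 36 min; midnight → 05:13 = 5 h 13 min; span 9 h 49 min; less 10 min break → 9 h 39 min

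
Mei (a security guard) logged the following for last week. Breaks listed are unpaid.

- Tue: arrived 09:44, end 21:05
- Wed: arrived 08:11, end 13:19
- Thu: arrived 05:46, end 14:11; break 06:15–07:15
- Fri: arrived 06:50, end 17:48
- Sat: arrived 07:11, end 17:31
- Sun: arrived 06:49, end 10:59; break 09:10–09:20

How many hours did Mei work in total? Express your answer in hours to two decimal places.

Tue: 09:44–21:05 = 11 h 21 min
Wed: 08:11–13:19 = 5 h 8 min
Thu: 05:46–14:11 = 8 h 25 min; less 60 min break → 7 h 25 min
Fri: 06:50–17:48 = 10 h 58 min
Sat: 07:11–17:31 = 10 h 20 min
Sun: 06:49–10:59 = 4 h 10 min; less 10 min break → 4 h 0 min
Total: 11 h 21 min + 5 h 8 min + 7 h 25 min + 10 h 58 min + 10 h 20 min + 4 h 0 min = 49 h 12 min.

49.20 hours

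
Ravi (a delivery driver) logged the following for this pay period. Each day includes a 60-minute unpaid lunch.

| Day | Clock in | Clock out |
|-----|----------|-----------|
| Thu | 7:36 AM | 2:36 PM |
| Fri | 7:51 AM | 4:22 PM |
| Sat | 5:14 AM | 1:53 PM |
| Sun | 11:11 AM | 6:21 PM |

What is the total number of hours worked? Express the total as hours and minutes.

27 h 20 min

Thu: 7:36 AM–2:36 PM = 7 h 0 min; less 60 min break → 6 h 0 min
Fri: 7:51 AM–4:22 PM = 8 h 31 min; less 60 min break → 7 h 31 min
Sat: 5:14 AM–1:53 PM = 8 h 39 min; less 60 min break → 7 h 39 min
Sun: 11:11 AM–6:21 PM = 7 h 10 min; less 60 min break → 6 h 10 min
Total: 6 h 0 min + 7 h 31 min + 7 h 39 min + 6 h 10 min = 27 h 20 min.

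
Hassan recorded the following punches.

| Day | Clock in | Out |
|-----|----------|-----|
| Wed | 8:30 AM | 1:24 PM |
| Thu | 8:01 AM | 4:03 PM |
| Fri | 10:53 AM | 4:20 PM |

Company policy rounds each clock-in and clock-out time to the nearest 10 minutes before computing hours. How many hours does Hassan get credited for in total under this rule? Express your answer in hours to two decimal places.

Wed: in 8:30 AM→8:30 AM, out 1:24 PM→1:20 PM; 4 h 50 min
Thu: in 8:01 AM→8:00 AM, out 4:03 PM→4:00 PM; 8 h 0 min
Fri: in 10:53 AM→10:50 AM, out 4:20 PM→4:20 PM; 5 h 30 min
Total credited: 18 h 20 min.

18.33 hours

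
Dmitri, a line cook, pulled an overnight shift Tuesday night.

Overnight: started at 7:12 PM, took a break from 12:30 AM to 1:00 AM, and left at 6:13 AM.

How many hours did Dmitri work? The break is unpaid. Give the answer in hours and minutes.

10 h 31 min

Overnight: 7:12 PM → midnight = 4 h 48 min; midnight → 6:13 AM = 6 h 13 min; span 11 h 1 min; less 30 min break → 10 h 31 min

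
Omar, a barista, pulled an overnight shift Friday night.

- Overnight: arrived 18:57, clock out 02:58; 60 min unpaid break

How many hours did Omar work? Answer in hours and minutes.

7 h 1 min

Overnight: 18:57 → midnight = 5 h 3 min; midnight → 02:58 = 2 h 58 min; span 8 h 1 min; less 60 min break → 7 h 1 min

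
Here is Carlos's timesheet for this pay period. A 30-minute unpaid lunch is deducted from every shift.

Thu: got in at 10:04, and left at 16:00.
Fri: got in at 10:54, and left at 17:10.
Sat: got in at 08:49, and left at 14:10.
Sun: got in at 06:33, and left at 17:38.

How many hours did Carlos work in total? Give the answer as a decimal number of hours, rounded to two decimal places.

Thu: 10:04–16:00 = 5 h 56 min; less 30 min break → 5 h 26 min
Fri: 10:54–17:10 = 6 h 16 min; less 30 min break → 5 h 46 min
Sat: 08:49–14:10 = 5 h 21 min; less 30 min break → 4 h 51 min
Sun: 06:33–17:38 = 11 h 5 min; less 30 min break → 10 h 35 min
Total: 5 h 26 min + 5 h 46 min + 4 h 51 min + 10 h 35 min = 26 h 38 min.

26.63 hours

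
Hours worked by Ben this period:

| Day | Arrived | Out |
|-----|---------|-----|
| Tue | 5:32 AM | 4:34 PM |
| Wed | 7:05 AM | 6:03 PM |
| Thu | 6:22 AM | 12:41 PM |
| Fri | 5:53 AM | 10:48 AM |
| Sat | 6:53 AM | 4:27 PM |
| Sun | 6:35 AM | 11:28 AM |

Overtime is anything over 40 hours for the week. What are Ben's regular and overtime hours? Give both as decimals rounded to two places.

Regular 40.00 hours, overtime 7.68 hours

Tue: 5:32 AM–4:34 PM = 11 h 2 min
Wed: 7:05 AM–6:03 PM = 10 h 58 min
Thu: 6:22 AM–12:41 PM = 6 h 19 min
Fri: 5:53 AM–10:48 AM = 4 h 55 min
Sat: 6:53 AM–4:27 PM = 9 h 34 min
Sun: 6:35 AM–11:28 AM = 4 h 53 min
Total worked: 47 h 41 min = 47.68 h.
Threshold 40 h → overtime 7 h 41 min, regular 40 h 0 min.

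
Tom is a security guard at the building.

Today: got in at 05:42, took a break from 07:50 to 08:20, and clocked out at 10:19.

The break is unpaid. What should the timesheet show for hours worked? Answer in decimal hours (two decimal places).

4.12 hours

Today: 05:42–10:19 = 4 h 37 min; less 30 min break → 4 h 7 min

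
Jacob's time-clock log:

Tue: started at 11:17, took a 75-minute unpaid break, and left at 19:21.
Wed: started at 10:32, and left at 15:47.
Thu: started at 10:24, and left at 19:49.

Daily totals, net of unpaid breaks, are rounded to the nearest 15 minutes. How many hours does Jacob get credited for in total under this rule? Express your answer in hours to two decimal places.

Tue: 11:17–19:21 = 8 h 4 min − 75 min = 6 h 49 min → rounds to 6 h 45 min
Wed: 10:32–15:47 = 5 h 15 min → rounds to 5 h 15 min
Thu: 10:24–19:49 = 9 h 25 min → rounds to 9 h 30 min
Total credited: 21 h 30 min.

21.50 hours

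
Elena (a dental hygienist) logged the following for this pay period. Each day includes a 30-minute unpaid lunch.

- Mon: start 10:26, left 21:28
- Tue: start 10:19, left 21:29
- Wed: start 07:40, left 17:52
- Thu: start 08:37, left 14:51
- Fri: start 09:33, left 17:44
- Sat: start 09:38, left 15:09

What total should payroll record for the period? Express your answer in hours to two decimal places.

49.33 hours

Mon: 10:26–21:28 = 11 h 2 min; less 30 min break → 10 h 32 min
Tue: 10:19–21:29 = 11 h 10 min; less 30 min break → 10 h 40 min
Wed: 07:40–17:52 = 10 h 12 min; less 30 min break → 9 h 42 min
Thu: 08:37–14:51 = 6 h 14 min; less 30 min break → 5 h 44 min
Fri: 09:33–17:44 = 8 h 11 min; less 30 min break → 7 h 41 min
Sat: 09:38–15:09 = 5 h 31 min; less 30 min break → 5 h 1 min
Total: 10 h 32 min + 10 h 40 min + 9 h 42 min + 5 h 44 min + 7 h 41 min + 5 h 1 min = 49 h 20 min.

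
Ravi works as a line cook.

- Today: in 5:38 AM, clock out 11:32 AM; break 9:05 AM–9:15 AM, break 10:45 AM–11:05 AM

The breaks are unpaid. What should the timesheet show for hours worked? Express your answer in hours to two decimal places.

Today: 5:38 AM–11:32 AM = 5 h 54 min; less 30 min break → 5 h 24 min

5.40 hours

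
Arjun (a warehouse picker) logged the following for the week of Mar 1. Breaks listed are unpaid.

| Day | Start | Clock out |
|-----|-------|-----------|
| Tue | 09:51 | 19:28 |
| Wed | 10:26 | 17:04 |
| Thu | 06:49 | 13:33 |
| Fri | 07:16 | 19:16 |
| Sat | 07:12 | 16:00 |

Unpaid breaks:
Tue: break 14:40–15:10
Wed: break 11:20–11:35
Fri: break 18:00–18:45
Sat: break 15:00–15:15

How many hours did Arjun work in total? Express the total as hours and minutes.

Tue: 09:51–19:28 = 9 h 37 min; less 30 min break → 9 h 7 min
Wed: 10:26–17:04 = 6 h 38 min; less 15 min break → 6 h 23 min
Thu: 06:49–13:33 = 6 h 44 min
Fri: 07:16–19:16 = 12 h 0 min; less 45 min break → 11 h 15 min
Sat: 07:12–16:00 = 8 h 48 min; less 15 min break → 8 h 33 min
Total: 9 h 7 min + 6 h 23 min + 6 h 44 min + 11 h 15 min + 8 h 33 min = 42 h 2 min.

42 h 2 min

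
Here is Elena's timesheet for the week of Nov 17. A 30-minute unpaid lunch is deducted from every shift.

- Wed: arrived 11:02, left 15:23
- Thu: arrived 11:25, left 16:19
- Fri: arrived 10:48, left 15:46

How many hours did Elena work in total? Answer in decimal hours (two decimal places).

Wed: 11:02–15:23 = 4 h 21 min; less 30 min break → 3 h 51 min
Thu: 11:25–16:19 = 4 h 54 min; less 30 min break → 4 h 24 min
Fri: 10:48–15:46 = 4 h 58 min; less 30 min break → 4 h 28 min
Total: 3 h 51 min + 4 h 24 min + 4 h 28 min = 12 h 43 min.

12.72 hours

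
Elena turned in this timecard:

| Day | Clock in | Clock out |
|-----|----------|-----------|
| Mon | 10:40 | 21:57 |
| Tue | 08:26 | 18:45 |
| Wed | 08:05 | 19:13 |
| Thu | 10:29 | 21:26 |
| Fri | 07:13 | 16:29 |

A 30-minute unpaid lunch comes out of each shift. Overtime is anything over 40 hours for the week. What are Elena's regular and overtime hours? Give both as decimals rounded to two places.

Mon: 10:40–21:57 = 11 h 17 min; less 30 min break → 10 h 47 min
Tue: 08:26–18:45 = 10 h 19 min; less 30 min break → 9 h 49 min
Wed: 08:05–19:13 = 11 h 8 min; less 30 min break → 10 h 38 min
Thu: 10:29–21:26 = 10 h 57 min; less 30 min break → 10 h 27 min
Fri: 07:13–16:29 = 9 h 16 min; less 30 min break → 8 h 46 min
Total worked: 50 h 27 min = 50.45 h.
Threshold 40 h → overtime 10 h 27 min, regular 40 h 0 min.

Regular 40.00 hours, overtime 10.45 hours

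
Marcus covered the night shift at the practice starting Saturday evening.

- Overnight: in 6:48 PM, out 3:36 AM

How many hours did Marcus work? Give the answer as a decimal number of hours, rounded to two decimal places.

Overnight: 6:48 PM → midnight = 5 h 12 min; midnight → 3:36 AM = 3 h 36 min; span 8 h 48 min

8.80 hours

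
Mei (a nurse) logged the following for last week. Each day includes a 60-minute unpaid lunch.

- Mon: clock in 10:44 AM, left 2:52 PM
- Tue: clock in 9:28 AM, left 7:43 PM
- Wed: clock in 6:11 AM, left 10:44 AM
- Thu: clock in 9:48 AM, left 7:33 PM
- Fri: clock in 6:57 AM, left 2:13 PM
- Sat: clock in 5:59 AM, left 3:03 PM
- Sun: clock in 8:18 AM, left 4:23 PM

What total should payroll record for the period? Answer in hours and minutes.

Mon: 10:44 AM–2:52 PM = 4 h 8 min; less 60 min break → 3 h 8 min
Tue: 9:28 AM–7:43 PM = 10 h 15 min; less 60 min break → 9 h 15 min
Wed: 6:11 AM–10:44 AM = 4 h 33 min; less 60 min break → 3 h 33 min
Thu: 9:48 AM–7:33 PM = 9 h 45 min; less 60 min break → 8 h 45 min
Fri: 6:57 AM–2:13 PM = 7 h 16 min; less 60 min break → 6 h 16 min
Sat: 5:59 AM–3:03 PM = 9 h 4 min; less 60 min break → 8 h 4 min
Sun: 8:18 AM–4:23 PM = 8 h 5 min; less 60 min break → 7 h 5 min
Total: 3 h 8 min + 9 h 15 min + 3 h 33 min + 8 h 45 min + 6 h 16 min + 8 h 4 min + 7 h 5 min = 46 h 6 min.

46 h 6 min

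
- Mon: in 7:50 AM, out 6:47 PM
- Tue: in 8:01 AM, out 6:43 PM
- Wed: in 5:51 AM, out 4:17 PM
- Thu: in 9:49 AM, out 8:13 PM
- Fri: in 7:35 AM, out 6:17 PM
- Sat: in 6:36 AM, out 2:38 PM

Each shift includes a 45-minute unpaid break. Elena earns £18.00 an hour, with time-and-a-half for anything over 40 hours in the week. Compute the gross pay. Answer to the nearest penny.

Mon: 7:50 AM–6:47 PM = 10 h 57 min; less 45 min break → 10 h 12 min
Tue: 8:01 AM–6:43 PM = 10 h 42 min; less 45 min break → 9 h 57 min
Wed: 5:51 AM–4:17 PM = 10 h 26 min; less 45 min break → 9 h 41 min
Thu: 9:49 AM–8:13 PM = 10 h 24 min; less 45 min break → 9 h 39 min
Fri: 7:35 AM–6:17 PM = 10 h 42 min; less 45 min break → 9 h 57 min
Sat: 6:36 AM–2:38 PM = 8 h 2 min; less 45 min break → 7 h 17 min
Total worked: 56 h 43 min = 3403 min.
Regular 40 h 0 min = 2400 min at £18.00/h; overtime 16 h 43 min = 1003 min at £27.00/h.
Pay = (2400 × £18.00 + 1003 × £27.00) ÷ 60 = £1171.35.

£1171.35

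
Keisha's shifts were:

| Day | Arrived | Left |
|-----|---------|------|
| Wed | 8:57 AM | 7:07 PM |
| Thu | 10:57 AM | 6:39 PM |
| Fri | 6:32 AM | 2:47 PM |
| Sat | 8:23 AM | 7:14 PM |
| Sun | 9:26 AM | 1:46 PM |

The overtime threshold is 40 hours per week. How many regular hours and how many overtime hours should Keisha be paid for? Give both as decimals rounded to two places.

Regular 40.00 hours, overtime 1.30 hours

Wed: 8:57 AM–7:07 PM = 10 h 10 min
Thu: 10:57 AM–6:39 PM = 7 h 42 min
Fri: 6:32 AM–2:47 PM = 8 h 15 min
Sat: 8:23 AM–7:14 PM = 10 h 51 min
Sun: 9:26 AM–1:46 PM = 4 h 20 min
Total worked: 41 h 18 min = 41.30 h.
Threshold 40 h → overtime 1 h 18 min, regular 40 h 0 min.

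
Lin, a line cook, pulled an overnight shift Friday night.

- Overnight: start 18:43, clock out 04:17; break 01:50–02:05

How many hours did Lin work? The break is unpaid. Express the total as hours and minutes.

Overnight: 18:43 → midnight = 5 h 17 min; midnight → 04:17 = 4 h 17 min; span 9 h 34 min; less 15 min break → 9 h 19 min

9 h 19 min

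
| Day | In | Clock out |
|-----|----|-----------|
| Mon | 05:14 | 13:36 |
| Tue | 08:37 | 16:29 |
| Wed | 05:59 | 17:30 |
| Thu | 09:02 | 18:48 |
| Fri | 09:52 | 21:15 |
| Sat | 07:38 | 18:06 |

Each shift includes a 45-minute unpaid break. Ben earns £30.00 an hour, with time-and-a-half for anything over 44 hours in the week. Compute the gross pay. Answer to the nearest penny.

Mon: 05:14–13:36 = 8 h 22 min; less 45 min break → 7 h 37 min
Tue: 08:37–16:29 = 7 h 52 min; less 45 min break → 7 h 7 min
Wed: 05:59–17:30 = 11 h 31 min; less 45 min break → 10 h 46 min
Thu: 09:02–18:48 = 9 h 46 min; less 45 min break → 9 h 1 min
Fri: 09:52–21:15 = 11 h 23 min; less 45 min break → 10 h 38 min
Sat: 07:38–18:06 = 10 h 28 min; less 45 min break → 9 h 43 min
Total worked: 54 h 52 min = 3292 min.
Regular 44 h 0 min = 2640 min at £30.00/h; overtime 10 h 52 min = 652 min at £45.00/h.
Pay = (2640 × £30.00 + 652 × £45.00) ÷ 60 = £1809.00.

£1809.00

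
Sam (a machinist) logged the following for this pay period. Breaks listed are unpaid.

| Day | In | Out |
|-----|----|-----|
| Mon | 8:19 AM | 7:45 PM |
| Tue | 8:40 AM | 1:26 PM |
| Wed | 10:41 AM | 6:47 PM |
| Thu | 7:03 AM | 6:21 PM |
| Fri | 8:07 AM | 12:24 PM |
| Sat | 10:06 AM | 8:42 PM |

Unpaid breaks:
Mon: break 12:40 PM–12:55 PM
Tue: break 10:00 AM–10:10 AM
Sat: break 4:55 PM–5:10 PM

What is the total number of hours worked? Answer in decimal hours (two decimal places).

Mon: 8:19 AM–7:45 PM = 11 h 26 min; less 15 min break → 11 h 11 min
Tue: 8:40 AM–1:26 PM = 4 h 46 min; less 10 min break → 4 h 36 min
Wed: 10:41 AM–6:47 PM = 8 h 6 min
Thu: 7:03 AM–6:21 PM = 11 h 18 min
Fri: 8:07 AM–12:24 PM = 4 h 17 min
Sat: 10:06 AM–8:42 PM = 10 h 36 min; less 15 min break → 10 h 21 min
Total: 11 h 11 min + 4 h 36 min + 8 h 6 min + 11 h 18 min + 4 h 17 min + 10 h 21 min = 49 h 49 min.

49.82 hours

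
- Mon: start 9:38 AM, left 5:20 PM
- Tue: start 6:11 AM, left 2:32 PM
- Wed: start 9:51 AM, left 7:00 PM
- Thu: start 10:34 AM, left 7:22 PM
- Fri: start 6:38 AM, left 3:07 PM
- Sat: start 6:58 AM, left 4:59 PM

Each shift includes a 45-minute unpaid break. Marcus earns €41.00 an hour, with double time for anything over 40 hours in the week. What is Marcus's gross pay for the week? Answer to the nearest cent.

Mon: 9:38 AM–5:20 PM = 7 h 42 min; less 45 min break → 6 h 57 min
Tue: 6:11 AM–2:32 PM = 8 h 21 min; less 45 min break → 7 h 36 min
Wed: 9:51 AM–7:00 PM = 9 h 9 min; less 45 min break → 8 h 24 min
Thu: 10:34 AM–7:22 PM = 8 h 48 min; less 45 min break → 8 h 3 min
Fri: 6:38 AM–3:07 PM = 8 h 29 min; less 45 min break → 7 h 44 min
Sat: 6:58 AM–4:59 PM = 10 h 1 min; less 45 min break → 9 h 16 min
Total worked: 48 h 0 min = 2880 min.
Regular 40 h 0 min = 2400 min at €41.00/h; overtime 8 h 0 min = 480 min at €82.00/h.
Pay = (2400 × €41.00 + 480 × €82.00) ÷ 60 = €2296.00.

€2296.00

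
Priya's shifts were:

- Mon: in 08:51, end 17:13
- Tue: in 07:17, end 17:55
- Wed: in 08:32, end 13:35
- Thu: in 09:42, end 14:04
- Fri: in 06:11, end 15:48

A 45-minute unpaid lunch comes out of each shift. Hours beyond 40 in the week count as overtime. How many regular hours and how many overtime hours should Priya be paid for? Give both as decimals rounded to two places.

Regular 34.28 hours, overtime 0.00 hours

Mon: 08:51–17:13 = 8 h 22 min; less 45 min break → 7 h 37 min
Tue: 07:17–17:55 = 10 h 38 min; less 45 min break → 9 h 53 min
Wed: 08:32–13:35 = 5 h 3 min; less 45 min break → 4 h 18 min
Thu: 09:42–14:04 = 4 h 22 min; less 45 min break → 3 h 37 min
Fri: 06:11–15:48 = 9 h 37 min; less 45 min break → 8 h 52 min
Total worked: 34 h 17 min = 34.28 h.
Threshold 40 h → overtime 0 h 0 min, regular 34 h 17 min.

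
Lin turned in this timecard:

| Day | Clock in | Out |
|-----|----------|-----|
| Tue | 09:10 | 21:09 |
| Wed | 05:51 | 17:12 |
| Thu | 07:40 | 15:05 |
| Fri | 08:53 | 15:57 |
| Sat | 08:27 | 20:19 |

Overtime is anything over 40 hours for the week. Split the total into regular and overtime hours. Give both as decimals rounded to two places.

Tue: 09:10–21:09 = 11 h 59 min
Wed: 05:51–17:12 = 11 h 21 min
Thu: 07:40–15:05 = 7 h 25 min
Fri: 08:53–15:57 = 7 h 4 min
Sat: 08:27–20:19 = 11 h 52 min
Total worked: 49 h 41 min = 49.68 h.
Threshold 40 h → overtime 9 h 41 min, regular 40 h 0 min.

Regular 40.00 hours, overtime 9.68 hours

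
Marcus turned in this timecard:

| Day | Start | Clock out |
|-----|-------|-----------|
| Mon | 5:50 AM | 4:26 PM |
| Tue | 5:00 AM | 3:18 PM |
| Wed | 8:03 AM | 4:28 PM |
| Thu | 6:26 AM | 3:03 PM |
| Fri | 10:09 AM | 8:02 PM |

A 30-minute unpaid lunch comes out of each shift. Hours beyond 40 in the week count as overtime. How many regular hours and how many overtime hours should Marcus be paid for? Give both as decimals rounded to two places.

Mon: 5:50 AM–4:26 PM = 10 h 36 min; less 30 min break → 10 h 6 min
Tue: 5:00 AM–3:18 PM = 10 h 18 min; less 30 min break → 9 h 48 min
Wed: 8:03 AM–4:28 PM = 8 h 25 min; less 30 min break → 7 h 55 min
Thu: 6:26 AM–3:03 PM = 8 h 37 min; less 30 min break → 8 h 7 min
Fri: 10:09 AM–8:02 PM = 9 h 53 min; less 30 min break → 9 h 23 min
Total worked: 45 h 19 min = 45.32 h.
Threshold 40 h → overtime 5 h 19 min, regular 40 h 0 min.

Regular 40.00 hours, overtime 5.32 hours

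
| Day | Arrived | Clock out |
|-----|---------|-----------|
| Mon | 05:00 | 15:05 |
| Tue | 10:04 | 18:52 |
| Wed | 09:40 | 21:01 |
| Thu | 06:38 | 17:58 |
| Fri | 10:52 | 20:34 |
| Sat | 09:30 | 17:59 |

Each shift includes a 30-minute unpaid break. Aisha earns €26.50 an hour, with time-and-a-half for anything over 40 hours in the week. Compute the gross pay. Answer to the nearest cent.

€1725.81

Mon: 05:00–15:05 = 10 h 5 min; less 30 min break → 9 h 35 min
Tue: 10:04–18:52 = 8 h 48 min; less 30 min break → 8 h 18 min
Wed: 09:40–21:01 = 11 h 21 min; less 30 min break → 10 h 51 min
Thu: 06:38–17:58 = 11 h 20 min; less 30 min break → 10 h 50 min
Fri: 10:52–20:34 = 9 h 42 min; less 30 min break → 9 h 12 min
Sat: 09:30–17:59 = 8 h 29 min; less 30 min break → 7 h 59 min
Total worked: 56 h 45 min = 3405 min.
Regular 40 h 0 min = 2400 min at €26.50/h; overtime 16 h 45 min = 1005 min at €39.75/h.
Pay = (2400 × €26.50 + 1005 × €39.75) ÷ 60 = €1725.81.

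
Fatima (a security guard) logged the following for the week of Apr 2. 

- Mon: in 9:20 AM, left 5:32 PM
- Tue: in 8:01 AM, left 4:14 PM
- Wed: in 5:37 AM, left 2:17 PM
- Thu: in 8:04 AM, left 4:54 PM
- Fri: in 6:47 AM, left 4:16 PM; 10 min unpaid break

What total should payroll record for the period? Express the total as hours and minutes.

Mon: 9:20 AM–5:32 PM = 8 h 12 min
Tue: 8:01 AM–4:14 PM = 8 h 13 min
Wed: 5:37 AM–2:17 PM = 8 h 40 min
Thu: 8:04 AM–4:54 PM = 8 h 50 min
Fri: 6:47 AM–4:16 PM = 9 h 29 min; less 10 min break → 9 h 19 min
Total: 8 h 12 min + 8 h 13 min + 8 h 40 min + 8 h 50 min + 9 h 19 min = 43 h 14 min.

43 h 14 min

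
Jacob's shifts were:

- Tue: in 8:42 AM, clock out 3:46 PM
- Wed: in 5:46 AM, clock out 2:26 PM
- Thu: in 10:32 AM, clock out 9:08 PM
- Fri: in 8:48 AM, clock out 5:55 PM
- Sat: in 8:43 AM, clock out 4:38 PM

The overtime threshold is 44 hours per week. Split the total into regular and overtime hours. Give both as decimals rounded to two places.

Tue: 8:42 AM–3:46 PM = 7 h 4 min
Wed: 5:46 AM–2:26 PM = 8 h 40 min
Thu: 10:32 AM–9:08 PM = 10 h 36 min
Fri: 8:48 AM–5:55 PM = 9 h 7 min
Sat: 8:43 AM–4:38 PM = 7 h 55 min
Total worked: 43 h 22 min = 43.37 h.
Threshold 44 h → overtime 0 h 0 min, regular 43 h 22 min.

Regular 43.37 hours, overtime 0.00 hours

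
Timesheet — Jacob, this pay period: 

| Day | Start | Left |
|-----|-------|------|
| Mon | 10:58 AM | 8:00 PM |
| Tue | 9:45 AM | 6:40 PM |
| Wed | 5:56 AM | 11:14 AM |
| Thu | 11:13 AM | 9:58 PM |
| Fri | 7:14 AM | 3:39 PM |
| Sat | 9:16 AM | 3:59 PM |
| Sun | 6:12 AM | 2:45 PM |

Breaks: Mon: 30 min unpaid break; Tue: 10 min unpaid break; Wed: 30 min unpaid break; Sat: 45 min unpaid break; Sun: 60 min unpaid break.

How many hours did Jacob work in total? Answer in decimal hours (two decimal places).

54.77 hours

Mon: 10:58 AM–8:00 PM = 9 h 2 min; less 30 min break → 8 h 32 min
Tue: 9:45 AM–6:40 PM = 8 h 55 min; less 10 min break → 8 h 45 min
Wed: 5:56 AM–11:14 AM = 5 h 18 min; less 30 min break → 4 h 48 min
Thu: 11:13 AM–9:58 PM = 10 h 45 min
Fri: 7:14 AM–3:39 PM = 8 h 25 min
Sat: 9:16 AM–3:59 PM = 6 h 43 min; less 45 min break → 5 h 58 min
Sun: 6:12 AM–2:45 PM = 8 h 33 min; less 60 min break → 7 h 33 min
Total: 8 h 32 min + 8 h 45 min + 4 h 48 min + 10 h 45 min + 8 h 25 min + 5 h 58 min + 7 h 33 min = 54 h 46 min.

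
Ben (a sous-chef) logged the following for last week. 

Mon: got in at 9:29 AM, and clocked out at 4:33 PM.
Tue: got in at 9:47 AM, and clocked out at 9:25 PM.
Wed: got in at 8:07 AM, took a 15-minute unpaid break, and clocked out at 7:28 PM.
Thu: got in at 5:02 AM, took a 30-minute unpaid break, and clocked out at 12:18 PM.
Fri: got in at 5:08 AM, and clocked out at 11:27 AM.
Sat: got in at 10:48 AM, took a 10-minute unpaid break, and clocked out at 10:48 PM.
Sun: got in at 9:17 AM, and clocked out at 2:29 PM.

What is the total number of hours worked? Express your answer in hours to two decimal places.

59.92 hours

Mon: 9:29 AM–4:33 PM = 7 h 4 min
Tue: 9:47 AM–9:25 PM = 11 h 38 min
Wed: 8:07 AM–7:28 PM = 11 h 21 min; less 15 min break → 11 h 6 min
Thu: 5:02 AM–12:18 PM = 7 h 16 min; less 30 min break → 6 h 46 min
Fri: 5:08 AM–11:27 AM = 6 h 19 min
Sat: 10:48 AM–10:48 PM = 12 h 0 min; less 10 min break → 11 h 50 min
Sun: 9:17 AM–2:29 PM = 5 h 12 min
Total: 7 h 4 min + 11 h 38 min + 11 h 6 min + 6 h 46 min + 6 h 19 min + 11 h 50 min + 5 h 12 min = 59 h 55 min.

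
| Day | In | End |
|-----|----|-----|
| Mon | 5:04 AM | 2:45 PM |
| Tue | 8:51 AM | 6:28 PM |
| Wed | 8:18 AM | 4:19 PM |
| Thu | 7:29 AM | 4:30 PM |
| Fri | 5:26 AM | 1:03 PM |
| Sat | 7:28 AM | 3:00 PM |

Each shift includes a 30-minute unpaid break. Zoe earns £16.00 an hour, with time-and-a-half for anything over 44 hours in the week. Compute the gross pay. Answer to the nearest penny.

£811.60

Mon: 5:04 AM–2:45 PM = 9 h 41 min; less 30 min break → 9 h 11 min
Tue: 8:51 AM–6:28 PM = 9 h 37 min; less 30 min break → 9 h 7 min
Wed: 8:18 AM–4:19 PM = 8 h 1 min; less 30 min break → 7 h 31 min
Thu: 7:29 AM–4:30 PM = 9 h 1 min; less 30 min break → 8 h 31 min
Fri: 5:26 AM–1:03 PM = 7 h 37 min; less 30 min break → 7 h 7 min
Sat: 7:28 AM–3:00 PM = 7 h 32 min; less 30 min break → 7 h 2 min
Total worked: 48 h 29 min = 2909 min.
Regular 44 h 0 min = 2640 min at £16.00/h; overtime 4 h 29 min = 269 min at £24.00/h.
Pay = (2640 × £16.00 + 269 × £24.00) ÷ 60 = £811.60.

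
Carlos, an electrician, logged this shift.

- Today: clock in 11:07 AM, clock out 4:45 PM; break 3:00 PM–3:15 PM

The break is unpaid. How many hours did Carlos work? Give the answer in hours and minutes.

Today: 11:07 AM–4:45 PM = 5 h 38 min; less 15 min break → 5 h 23 min

5 h 23 min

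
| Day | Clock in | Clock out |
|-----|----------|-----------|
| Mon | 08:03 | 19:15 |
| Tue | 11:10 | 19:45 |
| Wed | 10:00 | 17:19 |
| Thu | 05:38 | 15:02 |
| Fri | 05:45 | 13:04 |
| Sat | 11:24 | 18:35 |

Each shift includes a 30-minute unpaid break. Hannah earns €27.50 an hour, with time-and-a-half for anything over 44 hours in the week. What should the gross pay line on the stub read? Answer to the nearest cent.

Mon: 08:03–19:15 = 11 h 12 min; less 30 min break → 10 h 42 min
Tue: 11:10–19:45 = 8 h 35 min; less 30 min break → 8 h 5 min
Wed: 10:00–17:19 = 7 h 19 min; less 30 min break → 6 h 49 min
Thu: 05:38–15:02 = 9 h 24 min; less 30 min break → 8 h 54 min
Fri: 05:45–13:04 = 7 h 19 min; less 30 min break → 6 h 49 min
Sat: 11:24–18:35 = 7 h 11 min; less 30 min break → 6 h 41 min
Total worked: 48 h 0 min = 2880 min.
Regular 44 h 0 min = 2640 min at €27.50/h; overtime 4 h 0 min = 240 min at €41.25/h.
Pay = (2640 × €27.50 + 240 × €41.25) ÷ 60 = €1375.00.

€1375.00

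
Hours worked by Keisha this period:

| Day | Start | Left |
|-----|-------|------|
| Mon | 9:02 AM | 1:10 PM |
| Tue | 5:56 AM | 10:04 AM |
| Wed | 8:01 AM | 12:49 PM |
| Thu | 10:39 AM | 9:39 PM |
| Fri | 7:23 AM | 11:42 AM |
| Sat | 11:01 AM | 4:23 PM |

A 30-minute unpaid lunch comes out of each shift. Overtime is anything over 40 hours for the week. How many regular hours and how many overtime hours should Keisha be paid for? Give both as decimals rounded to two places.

Regular 30.75 hours, overtime 0.00 hours

Mon: 9:02 AM–1:10 PM = 4 h 8 min; less 30 min break → 3 h 38 min
Tue: 5:56 AM–10:04 AM = 4 h 8 min; less 30 min break → 3 h 38 min
Wed: 8:01 AM–12:49 PM = 4 h 48 min; less 30 min break → 4 h 18 min
Thu: 10:39 AM–9:39 PM = 11 h 0 min; less 30 min break → 10 h 30 min
Fri: 7:23 AM–11:42 AM = 4 h 19 min; less 30 min break → 3 h 49 min
Sat: 11:01 AM–4:23 PM = 5 h 22 min; less 30 min break → 4 h 52 min
Total worked: 30 h 45 min = 30.75 h.
Threshold 40 h → overtime 0 h 0 min, regular 30 h 45 min.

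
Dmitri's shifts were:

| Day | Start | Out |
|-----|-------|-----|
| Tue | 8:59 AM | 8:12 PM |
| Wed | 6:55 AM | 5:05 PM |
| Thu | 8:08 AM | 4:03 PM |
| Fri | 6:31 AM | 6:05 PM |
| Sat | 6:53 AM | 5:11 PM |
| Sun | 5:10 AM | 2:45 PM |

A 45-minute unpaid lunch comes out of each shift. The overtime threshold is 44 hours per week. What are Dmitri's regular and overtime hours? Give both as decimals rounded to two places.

Regular 44.00 hours, overtime 12.25 hours

Tue: 8:59 AM–8:12 PM = 11 h 13 min; less 45 min break → 10 h 28 min
Wed: 6:55 AM–5:05 PM = 10 h 10 min; less 45 min break → 9 h 25 min
Thu: 8:08 AM–4:03 PM = 7 h 55 min; less 45 min break → 7 h 10 min
Fri: 6:31 AM–6:05 PM = 11 h 34 min; less 45 min break → 10 h 49 min
Sat: 6:53 AM–5:11 PM = 10 h 18 min; less 45 min break → 9 h 33 min
Sun: 5:10 AM–2:45 PM = 9 h 35 min; less 45 min break → 8 h 50 min
Total worked: 56 h 15 min = 56.25 h.
Threshold 44 h → overtime 12 h 15 min, regular 44 h 0 min.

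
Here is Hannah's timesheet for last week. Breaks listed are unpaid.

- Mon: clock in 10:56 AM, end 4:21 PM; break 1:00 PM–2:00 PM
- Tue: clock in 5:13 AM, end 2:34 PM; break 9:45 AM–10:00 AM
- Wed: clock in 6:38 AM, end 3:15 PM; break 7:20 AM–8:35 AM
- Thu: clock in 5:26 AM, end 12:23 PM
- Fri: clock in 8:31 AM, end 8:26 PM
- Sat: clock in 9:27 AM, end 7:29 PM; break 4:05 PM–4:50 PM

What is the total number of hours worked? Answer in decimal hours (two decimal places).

49.03 hours

Mon: 10:56 AM–4:21 PM = 5 h 25 min; less 60 min break → 4 h 25 min
Tue: 5:13 AM–2:34 PM = 9 h 21 min; less 15 min break → 9 h 6 min
Wed: 6:38 AM–3:15 PM = 8 h 37 min; less 75 min break → 7 h 22 min
Thu: 5:26 AM–12:23 PM = 6 h 57 min
Fri: 8:31 AM–8:26 PM = 11 h 55 min
Sat: 9:27 AM–7:29 PM = 10 h 2 min; less 45 min break → 9 h 17 min
Total: 4 h 25 min + 9 h 6 min + 7 h 22 min + 6 h 57 min + 11 h 55 min + 9 h 17 min = 49 h 2 min.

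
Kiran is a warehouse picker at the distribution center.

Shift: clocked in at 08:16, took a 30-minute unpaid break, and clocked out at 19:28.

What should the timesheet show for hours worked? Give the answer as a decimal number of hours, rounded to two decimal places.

Shift: 08:16–19:28 = 11 h 12 min; less 30 min break → 10 h 42 min

10.70 hours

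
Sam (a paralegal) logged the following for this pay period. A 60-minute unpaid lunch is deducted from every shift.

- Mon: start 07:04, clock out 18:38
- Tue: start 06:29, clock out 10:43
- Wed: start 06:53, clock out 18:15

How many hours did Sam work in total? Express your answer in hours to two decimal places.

24.17 hours

Mon: 07:04–18:38 = 11 h 34 min; less 60 min break → 10 h 34 min
Tue: 06:29–10:43 = 4 h 14 min; less 60 min break → 3 h 14 min
Wed: 06:53–18:15 = 11 h 22 min; less 60 min break → 10 h 22 min
Total: 10 h 34 min + 3 h 14 min + 10 h 22 min = 24 h 10 min.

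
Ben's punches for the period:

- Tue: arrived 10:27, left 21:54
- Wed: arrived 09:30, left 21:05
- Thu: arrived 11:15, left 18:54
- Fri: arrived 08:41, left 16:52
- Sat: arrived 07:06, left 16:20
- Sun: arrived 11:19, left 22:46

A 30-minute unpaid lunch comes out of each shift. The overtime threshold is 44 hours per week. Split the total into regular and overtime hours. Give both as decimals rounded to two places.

Tue: 10:27–21:54 = 11 h 27 min; less 30 min break → 10 h 57 min
Wed: 09:30–21:05 = 11 h 35 min; less 30 min break → 11 h 5 min
Thu: 11:15–18:54 = 7 h 39 min; less 30 min break → 7 h 9 min
Fri: 08:41–16:52 = 8 h 11 min; less 30 min break → 7 h 41 min
Sat: 07:06–16:20 = 9 h 14 min; less 30 min break → 8 h 44 min
Sun: 11:19–22:46 = 11 h 27 min; less 30 min break → 10 h 57 min
Total worked: 56 h 33 min = 56.55 h.
Threshold 44 h → overtime 12 h 33 min, regular 44 h 0 min.

Regular 44.00 hours, overtime 12.55 hours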